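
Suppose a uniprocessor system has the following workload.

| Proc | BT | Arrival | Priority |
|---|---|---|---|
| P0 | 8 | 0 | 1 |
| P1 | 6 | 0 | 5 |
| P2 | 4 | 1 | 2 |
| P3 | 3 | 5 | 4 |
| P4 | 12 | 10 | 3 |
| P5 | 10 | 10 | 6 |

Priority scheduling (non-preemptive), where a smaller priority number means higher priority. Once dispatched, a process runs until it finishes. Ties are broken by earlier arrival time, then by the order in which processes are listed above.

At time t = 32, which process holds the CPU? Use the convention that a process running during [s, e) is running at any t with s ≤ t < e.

Schedule: | P0 0-8 | P2 8-12 | P4 12-24 | P3 24-27 | P1 27-33 | P5 33-43 |
Completion: P0=8  P1=33  P2=12  P3=27  P4=24  P5=43

P1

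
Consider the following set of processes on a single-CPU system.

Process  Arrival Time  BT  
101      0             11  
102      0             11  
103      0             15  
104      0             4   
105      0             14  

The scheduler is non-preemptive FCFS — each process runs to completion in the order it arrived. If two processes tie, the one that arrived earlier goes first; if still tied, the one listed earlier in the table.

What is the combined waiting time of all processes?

Timeline: | 101 0-11 | 102 11-22 | 103 22-37 | 104 37-41 | 105 41-55 |
Completion: 101=11  102=22  103=37  104=41  105=55
Waiting = turnaround − burst: 101=0, 102=11, 103=22, 104=37, 105=41
Total waiting = 0 + 11 + 22 + 37 + 41 = 111

111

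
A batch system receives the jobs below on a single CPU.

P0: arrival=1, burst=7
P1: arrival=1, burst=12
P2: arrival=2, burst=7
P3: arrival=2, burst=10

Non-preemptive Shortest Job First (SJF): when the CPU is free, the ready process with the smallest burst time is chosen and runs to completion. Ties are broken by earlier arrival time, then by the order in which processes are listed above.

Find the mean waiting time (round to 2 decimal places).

10.75

Timeline: | idle 0-1 | P0 1-8 | P2 8-15 | P3 15-25 | P1 25-37 |
Completion: P0=8  P1=37  P2=15  P3=25
Waiting times: P0=0, P1=24, P2=6, P3=13
Average waiting = (0+24+6+13) / 4 = 43/4 = 10.75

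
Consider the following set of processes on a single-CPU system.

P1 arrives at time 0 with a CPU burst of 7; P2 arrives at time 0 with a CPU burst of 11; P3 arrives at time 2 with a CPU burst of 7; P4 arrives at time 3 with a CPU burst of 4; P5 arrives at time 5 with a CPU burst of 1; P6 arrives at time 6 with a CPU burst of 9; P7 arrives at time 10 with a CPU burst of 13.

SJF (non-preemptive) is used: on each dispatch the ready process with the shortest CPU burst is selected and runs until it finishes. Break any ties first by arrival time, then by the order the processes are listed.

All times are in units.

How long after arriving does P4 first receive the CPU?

Gantt: | P1 0-7 | P5 7-8 | P4 8-12 | P3 12-19 | P6 19-28 | P2 28-39 | P7 39-52 |
Completion: P1=7  P2=39  P3=19  P4=12  P5=8  P6=28  P7=52
Turnaround (C−A): P1=7  P2=39  P3=17  P4=9  P5=3  P6=22  P7=42
Response(P4) = first start − arrival = 8 − 3 = 5

5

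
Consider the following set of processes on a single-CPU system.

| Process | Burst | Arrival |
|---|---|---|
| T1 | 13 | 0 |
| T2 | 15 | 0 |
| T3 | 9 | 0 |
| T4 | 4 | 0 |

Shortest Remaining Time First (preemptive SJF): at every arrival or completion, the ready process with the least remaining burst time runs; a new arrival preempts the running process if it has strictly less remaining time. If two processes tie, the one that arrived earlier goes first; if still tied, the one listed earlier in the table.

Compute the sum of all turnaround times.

Gantt: | T4 0-4 | T3 4-13 | T1 13-26 | T2 26-41 |
Completion: T1=26  T2=41  T3=13  T4=4
Turnaround (C−A): T1=26  T2=41  T3=13  T4=4
Turnaround = completion − arrival: T1=26, T2=41, T3=13, T4=4
Total turnaround = 26 + 41 + 13 + 4 = 84

84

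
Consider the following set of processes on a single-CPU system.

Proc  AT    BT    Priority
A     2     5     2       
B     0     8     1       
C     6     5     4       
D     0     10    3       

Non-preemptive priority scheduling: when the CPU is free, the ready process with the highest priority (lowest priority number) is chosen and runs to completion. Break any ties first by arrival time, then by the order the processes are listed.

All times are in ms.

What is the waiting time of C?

Schedule: | B 0-8 | A 8-13 | D 13-23 | C 23-28 |
Completion: A=13  B=8  C=28  D=23
Waiting(C) = turnaround − burst = 22 − 5 = 17

17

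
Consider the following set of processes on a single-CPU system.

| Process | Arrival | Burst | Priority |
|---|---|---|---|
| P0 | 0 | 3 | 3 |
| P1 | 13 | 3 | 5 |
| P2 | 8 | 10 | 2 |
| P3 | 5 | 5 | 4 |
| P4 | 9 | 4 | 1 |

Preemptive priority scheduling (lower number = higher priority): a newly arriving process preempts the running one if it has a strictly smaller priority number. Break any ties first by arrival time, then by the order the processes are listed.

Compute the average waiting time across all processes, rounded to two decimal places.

Timeline: | P0 0-3 | idle 3-5 | P3 5-8 | P2 8-9 | P4 9-13 | P2 13-22 | P3 22-24 | P1 24-27 |
Completion: P0=3  P1=27  P2=22  P3=24  P4=13
Waiting times: P0=0, P1=11, P2=4, P3=14, P4=0
Average waiting = (0+11+4+14+0) / 5 = 29/5 = 5.80

5.80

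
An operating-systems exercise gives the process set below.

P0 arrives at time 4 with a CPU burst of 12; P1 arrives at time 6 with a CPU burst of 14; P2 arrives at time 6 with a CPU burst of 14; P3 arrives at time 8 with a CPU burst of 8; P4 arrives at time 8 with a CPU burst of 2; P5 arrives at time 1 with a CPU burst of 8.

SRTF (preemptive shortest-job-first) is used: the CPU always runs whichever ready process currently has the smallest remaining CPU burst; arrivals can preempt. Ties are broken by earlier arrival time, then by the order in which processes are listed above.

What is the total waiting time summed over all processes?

Gantt: | idle 0-1 | P5 1-9 | P4 9-11 | P3 11-19 | P0 19-31 | P1 31-45 | P2 45-59 |
Completion: P0=31  P1=45  P2=59  P3=19  P4=11  P5=9
Turnaround (C−A): P0=27  P1=39  P2=53  P3=11  P4=3  P5=8
Waiting = turnaround − burst: P0=15, P1=25, P2=39, P3=3, P4=1, P5=0
Total waiting = 15 + 25 + 39 + 3 + 1 + 0 = 83

83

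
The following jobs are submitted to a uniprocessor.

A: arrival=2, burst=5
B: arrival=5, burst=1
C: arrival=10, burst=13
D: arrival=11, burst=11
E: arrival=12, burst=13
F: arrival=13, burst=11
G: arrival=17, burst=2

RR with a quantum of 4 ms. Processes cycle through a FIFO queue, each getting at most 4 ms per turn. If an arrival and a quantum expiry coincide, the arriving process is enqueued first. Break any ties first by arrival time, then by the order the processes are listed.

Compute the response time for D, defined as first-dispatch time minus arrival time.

Schedule: | idle 0-2 | A 2-6 | B 6-7 | A 7-8 | idle 8-10 | C 10-14 | D 14-18 | E 18-22 | F 22-26 | C 26-30 | G 30-32 | D 32-36 | E 36-40 | F 40-44 | C 44-48 | D 48-51 | E 51-55 | F 55-58 | C 58-59 | E 59-60 |
Completion: A=8  B=7  C=59  D=51  E=60  F=58  G=32
Turnaround (C−A): A=6  B=2  C=49  D=40  E=48  F=45  G=15
Response(D) = first start − arrival = 14 − 11 = 3

3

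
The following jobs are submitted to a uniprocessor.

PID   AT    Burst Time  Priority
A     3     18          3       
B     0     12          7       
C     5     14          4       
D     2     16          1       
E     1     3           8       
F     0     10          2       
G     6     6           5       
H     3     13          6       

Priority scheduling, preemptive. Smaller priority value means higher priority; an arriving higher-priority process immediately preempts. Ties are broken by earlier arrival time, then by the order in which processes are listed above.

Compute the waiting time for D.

Gantt: | F 0-2 | D 2-18 | F 18-26 | A 26-44 | C 44-58 | G 58-64 | H 64-77 | B 77-89 | E 89-92 |
Completion: A=44  B=89  C=58  D=18  E=92  F=26  G=64  H=77
Turnaround (C−A): A=41  B=89  C=53  D=16  E=91  F=26  G=58  H=74
Waiting(D) = turnaround − burst = 16 − 16 = 0

0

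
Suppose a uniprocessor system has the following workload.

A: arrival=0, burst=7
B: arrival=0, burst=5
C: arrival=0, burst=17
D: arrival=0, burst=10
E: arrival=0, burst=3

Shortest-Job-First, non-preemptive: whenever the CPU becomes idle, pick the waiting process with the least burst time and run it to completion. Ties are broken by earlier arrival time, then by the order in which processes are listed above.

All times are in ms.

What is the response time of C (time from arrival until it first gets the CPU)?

25

Timeline: | E 0-3 | B 3-8 | A 8-15 | D 15-25 | C 25-42 |
Completion: A=15  B=8  C=42  D=25  E=3
Response(C) = first start − arrival = 25 − 0 = 25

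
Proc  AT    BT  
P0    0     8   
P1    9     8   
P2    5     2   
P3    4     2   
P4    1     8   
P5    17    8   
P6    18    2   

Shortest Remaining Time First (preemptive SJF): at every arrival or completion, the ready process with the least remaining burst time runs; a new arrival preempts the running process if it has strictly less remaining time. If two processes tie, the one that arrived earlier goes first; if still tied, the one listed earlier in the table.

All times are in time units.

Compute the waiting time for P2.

1

Gantt: | P0 0-4 | P3 4-6 | P2 6-8 | P0 8-12 | P4 12-20 | P6 20-22 | P1 22-30 | P5 30-38 |
Completion: P0=12  P1=30  P2=8  P3=6  P4=20  P5=38  P6=22
Waiting(P2) = turnaround − burst = 3 − 2 = 1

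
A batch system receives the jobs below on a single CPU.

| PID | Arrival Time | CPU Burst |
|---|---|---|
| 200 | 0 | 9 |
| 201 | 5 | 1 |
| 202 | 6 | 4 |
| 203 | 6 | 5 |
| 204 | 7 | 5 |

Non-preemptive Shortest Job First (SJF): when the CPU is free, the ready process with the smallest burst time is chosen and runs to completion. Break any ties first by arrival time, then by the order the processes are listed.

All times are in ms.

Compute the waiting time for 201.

4

Schedule: | 200 0-9 | 201 9-10 | 202 10-14 | 203 14-19 | 204 19-24 |
Completion: 200=9  201=10  202=14  203=19  204=24
Turnaround (C−A): 200=9  201=5  202=8  203=13  204=17
Waiting(201) = turnaround − burst = 5 − 1 = 4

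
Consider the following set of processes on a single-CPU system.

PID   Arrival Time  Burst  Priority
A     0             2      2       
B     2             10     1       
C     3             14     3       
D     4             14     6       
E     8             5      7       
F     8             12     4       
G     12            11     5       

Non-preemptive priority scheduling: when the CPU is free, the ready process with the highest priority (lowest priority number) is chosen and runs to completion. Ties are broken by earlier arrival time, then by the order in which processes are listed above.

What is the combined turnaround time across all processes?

221

Timeline: | A 0-2 | B 2-12 | C 12-26 | F 26-38 | G 38-49 | D 49-63 | E 63-68 |
Completion: A=2  B=12  C=26  D=63  E=68  F=38  G=49
Turnaround (C−A): A=2  B=10  C=23  D=59  E=60  F=30  G=37
Turnaround = completion − arrival: A=2, B=10, C=23, D=59, E=60, F=30, G=37
Total turnaround = 2 + 10 + 23 + 59 + 60 + 30 + 37 = 221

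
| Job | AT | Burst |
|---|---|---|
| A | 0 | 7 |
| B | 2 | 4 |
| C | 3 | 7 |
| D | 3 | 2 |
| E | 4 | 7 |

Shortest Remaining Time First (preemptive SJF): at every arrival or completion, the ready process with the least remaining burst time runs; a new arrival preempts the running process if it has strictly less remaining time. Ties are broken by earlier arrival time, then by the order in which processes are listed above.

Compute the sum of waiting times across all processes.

34

Schedule: | A 0-2 | B 2-3 | D 3-5 | B 5-8 | A 8-13 | C 13-20 | E 20-27 |
Completion: A=13  B=8  C=20  D=5  E=27
Waiting = turnaround − burst: A=6, B=2, C=10, D=0, E=16
Total waiting = 6 + 2 + 10 + 0 + 16 = 34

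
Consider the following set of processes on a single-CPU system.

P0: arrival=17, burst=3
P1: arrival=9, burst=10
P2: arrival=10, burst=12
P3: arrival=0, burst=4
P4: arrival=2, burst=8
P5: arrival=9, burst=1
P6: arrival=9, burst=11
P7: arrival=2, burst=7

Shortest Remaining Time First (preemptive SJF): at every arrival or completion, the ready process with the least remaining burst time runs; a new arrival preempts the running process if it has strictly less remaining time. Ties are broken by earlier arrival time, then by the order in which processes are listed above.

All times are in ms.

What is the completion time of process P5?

10

Timeline: | P3 0-4 | P7 4-9 | P5 9-10 | P7 10-12 | P4 12-20 | P0 20-23 | P1 23-33 | P6 33-44 | P2 44-56 |
Completion: P0=23  P1=33  P2=56  P3=4  P4=20  P5=10  P6=44  P7=12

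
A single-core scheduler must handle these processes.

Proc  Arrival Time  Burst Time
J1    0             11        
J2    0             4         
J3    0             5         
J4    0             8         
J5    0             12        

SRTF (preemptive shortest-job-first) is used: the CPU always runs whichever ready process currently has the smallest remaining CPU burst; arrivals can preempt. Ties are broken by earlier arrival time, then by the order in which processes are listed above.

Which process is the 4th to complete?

J1

Gantt: | J2 0-4 | J3 4-9 | J4 9-17 | J1 17-28 | J5 28-40 |
Completion: J1=28  J2=4  J3=9  J4=17  J5=40
Finish order: J2 → J3 → J4 → J1 → J5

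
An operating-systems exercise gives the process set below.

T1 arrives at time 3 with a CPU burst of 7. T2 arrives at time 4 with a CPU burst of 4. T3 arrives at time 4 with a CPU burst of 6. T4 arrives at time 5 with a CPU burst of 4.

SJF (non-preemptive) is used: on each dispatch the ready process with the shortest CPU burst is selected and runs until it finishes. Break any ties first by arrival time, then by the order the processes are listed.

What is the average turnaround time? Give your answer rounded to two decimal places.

Gantt: | idle 0-3 | T1 3-10 | T2 10-14 | T4 14-18 | T3 18-24 |
Completion: T1=10  T2=14  T3=24  T4=18
Turnaround (C−A): T1=7  T2=10  T3=20  T4=13
Turnaround times: T1=7, T2=10, T3=20, T4=13
Average turnaround = (7+10+20+13) / 4 = 50/4 = 12.50

12.50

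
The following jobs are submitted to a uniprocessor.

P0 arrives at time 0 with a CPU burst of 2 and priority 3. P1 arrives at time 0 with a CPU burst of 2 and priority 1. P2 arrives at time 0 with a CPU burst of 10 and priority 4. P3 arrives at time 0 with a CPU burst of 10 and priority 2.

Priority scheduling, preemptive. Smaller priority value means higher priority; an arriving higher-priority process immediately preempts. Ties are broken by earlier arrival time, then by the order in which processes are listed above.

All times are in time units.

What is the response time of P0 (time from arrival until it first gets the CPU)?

12

Gantt: | P1 0-2 | P3 2-12 | P0 12-14 | P2 14-24 |
Completion: P0=14  P1=2  P2=24  P3=12
Turnaround (C−A): P0=14  P1=2  P2=24  P3=12
Response(P0) = first start − arrival = 12 − 0 = 12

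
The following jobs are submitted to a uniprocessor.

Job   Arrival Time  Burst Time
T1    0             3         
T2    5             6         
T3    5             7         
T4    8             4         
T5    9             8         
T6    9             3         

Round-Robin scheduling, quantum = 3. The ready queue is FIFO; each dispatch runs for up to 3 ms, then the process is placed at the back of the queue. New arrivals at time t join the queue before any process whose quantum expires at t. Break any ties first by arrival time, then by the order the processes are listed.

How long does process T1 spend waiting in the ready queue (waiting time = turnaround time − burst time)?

Gantt: | T1 0-3 | idle 3-5 | T2 5-8 | T3 8-11 | T4 11-14 | T2 14-17 | T5 17-20 | T6 20-23 | T3 23-26 | T4 26-27 | T5 27-30 | T3 30-31 | T5 31-33 |
Completion: T1=3  T2=17  T3=31  T4=27  T5=33  T6=23
Turnaround (C−A): T1=3  T2=12  T3=26  T4=19  T5=24  T6=14
Waiting(T1) = turnaround − burst = 3 − 3 = 0

0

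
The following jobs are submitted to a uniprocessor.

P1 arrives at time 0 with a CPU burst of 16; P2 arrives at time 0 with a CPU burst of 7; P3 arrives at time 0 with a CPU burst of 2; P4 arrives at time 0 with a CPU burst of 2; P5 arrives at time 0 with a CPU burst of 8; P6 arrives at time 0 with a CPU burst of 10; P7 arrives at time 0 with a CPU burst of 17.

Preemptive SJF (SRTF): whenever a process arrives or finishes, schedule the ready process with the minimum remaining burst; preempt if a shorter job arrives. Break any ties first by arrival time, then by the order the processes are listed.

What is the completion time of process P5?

19

Timeline: | P3 0-2 | P4 2-4 | P2 4-11 | P5 11-19 | P6 19-29 | P1 29-45 | P7 45-62 |
Completion: P1=45  P2=11  P3=2  P4=4  P5=19  P6=29  P7=62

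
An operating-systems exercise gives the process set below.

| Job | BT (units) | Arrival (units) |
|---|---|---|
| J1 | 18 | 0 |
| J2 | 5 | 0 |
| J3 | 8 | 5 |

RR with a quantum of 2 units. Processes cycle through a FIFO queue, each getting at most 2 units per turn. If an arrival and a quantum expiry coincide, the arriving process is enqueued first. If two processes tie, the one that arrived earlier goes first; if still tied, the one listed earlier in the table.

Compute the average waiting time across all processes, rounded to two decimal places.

Gantt: | J1 0-2 | J2 2-4 | J1 4-6 | J2 6-8 | J3 8-10 | J1 10-12 | J2 12-13 | J3 13-15 | J1 15-17 | J3 17-19 | J1 19-21 | J3 21-23 | J1 23-31 |
Completion: J1=31  J2=13  J3=23
Waiting times: J1=13, J2=8, J3=10
Average waiting = (13+8+10) / 3 = 31/3 = 10.33

10.33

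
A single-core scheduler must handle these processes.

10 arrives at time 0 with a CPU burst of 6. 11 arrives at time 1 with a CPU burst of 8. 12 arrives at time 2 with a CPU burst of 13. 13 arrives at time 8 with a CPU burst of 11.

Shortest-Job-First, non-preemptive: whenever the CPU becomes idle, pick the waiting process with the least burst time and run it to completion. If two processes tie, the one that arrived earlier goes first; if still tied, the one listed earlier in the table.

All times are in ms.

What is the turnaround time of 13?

Schedule: | 10 0-6 | 11 6-14 | 13 14-25 | 12 25-38 |
Completion: 10=6  11=14  12=38  13=25
Turnaround(13) = completion − arrival = 25 − 8 = 17

17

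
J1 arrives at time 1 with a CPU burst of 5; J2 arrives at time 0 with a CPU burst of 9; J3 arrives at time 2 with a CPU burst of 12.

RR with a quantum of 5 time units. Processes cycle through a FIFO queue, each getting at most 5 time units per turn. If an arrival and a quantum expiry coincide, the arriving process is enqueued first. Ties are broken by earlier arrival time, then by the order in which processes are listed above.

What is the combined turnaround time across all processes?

Gantt: | J2 0-5 | J1 5-10 | J3 10-15 | J2 15-19 | J3 19-26 |
Completion: J1=10  J2=19  J3=26
Turnaround (C−A): J1=9  J2=19  J3=24
Turnaround = completion − arrival: J1=9, J2=19, J3=24
Total turnaround = 9 + 19 + 24 = 52

52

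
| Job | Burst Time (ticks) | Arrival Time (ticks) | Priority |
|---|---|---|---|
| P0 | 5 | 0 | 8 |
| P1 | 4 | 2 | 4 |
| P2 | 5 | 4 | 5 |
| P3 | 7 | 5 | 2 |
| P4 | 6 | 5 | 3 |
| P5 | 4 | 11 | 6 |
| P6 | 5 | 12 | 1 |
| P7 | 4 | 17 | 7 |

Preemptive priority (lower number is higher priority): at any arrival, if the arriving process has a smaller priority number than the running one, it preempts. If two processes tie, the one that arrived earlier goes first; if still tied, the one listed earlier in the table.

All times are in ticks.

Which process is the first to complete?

P3

Schedule: | P0 0-2 | P1 2-5 | P3 5-12 | P6 12-17 | P4 17-23 | P1 23-24 | P2 24-29 | P5 29-33 | P7 33-37 | P0 37-40 |
Completion: P0=40  P1=24  P2=29  P3=12  P4=23  P5=33  P6=17  P7=37
Turnaround (C−A): P0=40  P1=22  P2=25  P3=7  P4=18  P5=22  P6=5  P7=20
Finish order: P3 → P6 → P4 → P1 → P2 → P5 → P7 → P0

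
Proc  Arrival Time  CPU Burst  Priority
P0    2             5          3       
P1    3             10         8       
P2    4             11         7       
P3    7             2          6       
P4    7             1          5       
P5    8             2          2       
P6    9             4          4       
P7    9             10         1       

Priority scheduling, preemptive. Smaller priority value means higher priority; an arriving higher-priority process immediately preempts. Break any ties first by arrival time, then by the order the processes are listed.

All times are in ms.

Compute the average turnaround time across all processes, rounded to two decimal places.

Timeline: | idle 0-2 | P0 2-7 | P4 7-8 | P5 8-9 | P7 9-19 | P5 19-20 | P6 20-24 | P3 24-26 | P2 26-37 | P1 37-47 |
Completion: P0=7  P1=47  P2=37  P3=26  P4=8  P5=20  P6=24  P7=19
Turnaround times: P0=5, P1=44, P2=33, P3=19, P4=1, P5=12, P6=15, P7=10
Average turnaround = (5+44+33+19+1+12+15+10) / 8 = 139/8 = 17.38

17.38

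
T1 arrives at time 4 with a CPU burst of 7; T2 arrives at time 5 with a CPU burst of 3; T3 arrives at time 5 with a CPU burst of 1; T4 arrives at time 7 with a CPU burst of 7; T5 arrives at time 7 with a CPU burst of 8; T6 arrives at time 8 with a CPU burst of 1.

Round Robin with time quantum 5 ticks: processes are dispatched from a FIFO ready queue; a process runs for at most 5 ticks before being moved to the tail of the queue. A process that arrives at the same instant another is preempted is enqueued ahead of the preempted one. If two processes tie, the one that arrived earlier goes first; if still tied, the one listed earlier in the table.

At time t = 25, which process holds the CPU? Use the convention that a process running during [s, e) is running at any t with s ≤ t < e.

T1

Schedule: | idle 0-4 | T1 4-9 | T2 9-12 | T3 12-13 | T4 13-18 | T5 18-23 | T6 23-24 | T1 24-26 | T4 26-28 | T5 28-31 |
Completion: T1=26  T2=12  T3=13  T4=28  T5=31  T6=24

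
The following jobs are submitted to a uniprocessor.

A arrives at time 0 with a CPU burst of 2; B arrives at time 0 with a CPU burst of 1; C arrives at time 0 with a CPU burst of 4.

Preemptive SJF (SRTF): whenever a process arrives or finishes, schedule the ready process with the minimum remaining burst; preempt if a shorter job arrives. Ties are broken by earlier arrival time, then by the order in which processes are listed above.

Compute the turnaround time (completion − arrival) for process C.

7

Timeline: | B 0-1 | A 1-3 | C 3-7 |
Completion: A=3  B=1  C=7
Turnaround (C−A): A=3  B=1  C=7
Turnaround(C) = completion − arrival = 7 − 0 = 7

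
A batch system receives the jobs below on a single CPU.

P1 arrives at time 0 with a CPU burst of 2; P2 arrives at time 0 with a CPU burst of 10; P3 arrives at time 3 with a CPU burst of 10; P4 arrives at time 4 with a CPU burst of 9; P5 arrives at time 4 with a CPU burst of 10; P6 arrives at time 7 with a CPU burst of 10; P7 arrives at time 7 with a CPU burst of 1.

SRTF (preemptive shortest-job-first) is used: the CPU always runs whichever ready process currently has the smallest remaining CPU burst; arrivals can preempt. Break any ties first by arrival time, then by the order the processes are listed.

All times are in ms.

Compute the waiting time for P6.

Gantt: | P1 0-2 | P2 2-7 | P7 7-8 | P2 8-13 | P4 13-22 | P3 22-32 | P5 32-42 | P6 42-52 |
Completion: P1=2  P2=13  P3=32  P4=22  P5=42  P6=52  P7=8
Turnaround (C−A): P1=2  P2=13  P3=29  P4=18  P5=38  P6=45  P7=1
Waiting(P6) = turnaround − burst = 45 − 10 = 35

35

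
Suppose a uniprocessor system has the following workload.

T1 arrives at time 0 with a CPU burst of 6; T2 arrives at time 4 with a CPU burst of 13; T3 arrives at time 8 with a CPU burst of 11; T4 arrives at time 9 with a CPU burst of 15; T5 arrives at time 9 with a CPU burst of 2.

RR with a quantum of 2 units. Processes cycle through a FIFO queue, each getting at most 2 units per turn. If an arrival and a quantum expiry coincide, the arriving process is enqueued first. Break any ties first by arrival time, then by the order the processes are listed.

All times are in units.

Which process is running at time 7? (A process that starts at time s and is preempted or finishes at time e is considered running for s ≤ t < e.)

Gantt: | T1 0-4 | T2 4-6 | T1 6-8 | T2 8-10 | T3 10-12 | T4 12-14 | T5 14-16 | T2 16-18 | T3 18-20 | T4 20-22 | T2 22-24 | T3 24-26 | T4 26-28 | T2 28-30 | T3 30-32 | T4 32-34 | T2 34-36 | T3 36-38 | T4 38-40 | T2 40-41 | T3 41-42 | T4 42-47 |
Completion: T1=8  T2=41  T3=42  T4=47  T5=16
Turnaround (C−A): T1=8  T2=37  T3=34  T4=38  T5=7

T1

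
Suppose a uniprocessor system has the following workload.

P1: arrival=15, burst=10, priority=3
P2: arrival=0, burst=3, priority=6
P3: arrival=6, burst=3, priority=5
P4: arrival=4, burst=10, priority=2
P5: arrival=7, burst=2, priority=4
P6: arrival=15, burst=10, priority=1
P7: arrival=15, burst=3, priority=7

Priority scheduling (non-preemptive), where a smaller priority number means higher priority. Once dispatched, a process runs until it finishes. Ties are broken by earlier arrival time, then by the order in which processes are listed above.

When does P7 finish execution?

Gantt: | P2 0-3 | idle 3-4 | P4 4-14 | P5 14-16 | P6 16-26 | P1 26-36 | P3 36-39 | P7 39-42 |
Completion: P1=36  P2=3  P3=39  P4=14  P5=16  P6=26  P7=42

42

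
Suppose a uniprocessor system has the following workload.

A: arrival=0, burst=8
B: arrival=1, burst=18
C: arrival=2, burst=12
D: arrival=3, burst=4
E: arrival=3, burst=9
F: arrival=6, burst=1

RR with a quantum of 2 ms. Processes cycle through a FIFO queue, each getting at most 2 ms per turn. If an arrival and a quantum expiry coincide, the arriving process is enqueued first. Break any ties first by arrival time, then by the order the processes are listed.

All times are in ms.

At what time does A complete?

29

Timeline: | A 0-2 | B 2-4 | C 4-6 | A 6-8 | D 8-10 | E 10-12 | B 12-14 | F 14-15 | C 15-17 | A 17-19 | D 19-21 | E 21-23 | B 23-25 | C 25-27 | A 27-29 | E 29-31 | B 31-33 | C 33-35 | E 35-37 | B 37-39 | C 39-41 | E 41-42 | B 42-44 | C 44-46 | B 46-52 |
Completion: A=29  B=52  C=46  D=21  E=42  F=15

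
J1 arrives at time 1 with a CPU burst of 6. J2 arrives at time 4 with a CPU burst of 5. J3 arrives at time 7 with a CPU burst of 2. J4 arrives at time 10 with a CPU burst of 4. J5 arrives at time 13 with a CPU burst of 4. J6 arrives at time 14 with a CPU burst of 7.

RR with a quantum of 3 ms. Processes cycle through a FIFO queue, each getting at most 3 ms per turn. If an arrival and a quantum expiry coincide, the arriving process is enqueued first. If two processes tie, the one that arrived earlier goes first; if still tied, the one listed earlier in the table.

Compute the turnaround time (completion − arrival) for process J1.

9

Gantt: | idle 0-1 | J1 1-4 | J2 4-7 | J1 7-10 | J3 10-12 | J2 12-14 | J4 14-17 | J5 17-20 | J6 20-23 | J4 23-24 | J5 24-25 | J6 25-29 |
Completion: J1=10  J2=14  J3=12  J4=24  J5=25  J6=29
Turnaround (C−A): J1=9  J2=10  J3=5  J4=14  J5=12  J6=15
Turnaround(J1) = completion − arrival = 10 − 1 = 9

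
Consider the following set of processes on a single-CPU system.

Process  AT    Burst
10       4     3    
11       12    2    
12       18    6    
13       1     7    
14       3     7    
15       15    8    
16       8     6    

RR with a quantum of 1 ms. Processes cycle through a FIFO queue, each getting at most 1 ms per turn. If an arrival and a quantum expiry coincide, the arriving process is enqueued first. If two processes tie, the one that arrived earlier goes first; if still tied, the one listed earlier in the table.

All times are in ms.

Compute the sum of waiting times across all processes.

Schedule: | idle 0-1 | 13 1-3 | 14 3-4 | 13 4-5 | 10 5-6 | 14 6-7 | 13 7-8 | 10 8-9 | 14 9-10 | 16 10-11 | 13 11-12 | 10 12-13 | 14 13-14 | 16 14-15 | 11 15-16 | 13 16-17 | 14 17-18 | 15 18-19 | 16 19-20 | 11 20-21 | 13 21-22 | 12 22-23 | 14 23-24 | 15 24-25 | 16 25-26 | 12 26-27 | 14 27-28 | 15 28-29 | 16 29-30 | 12 30-31 | 15 31-32 | 16 32-33 | 12 33-34 | 15 34-35 | 12 35-36 | 15 36-37 | 12 37-38 | 15 38-40 |
Completion: 10=13  11=21  12=38  13=22  14=28  15=40  16=33
Turnaround (C−A): 10=9  11=9  12=20  13=21  14=25  15=25  16=25
Waiting = turnaround − burst: 10=6, 11=7, 12=14, 13=14, 14=18, 15=17, 16=19
Total waiting = 6 + 7 + 14 + 14 + 18 + 17 + 19 = 95

95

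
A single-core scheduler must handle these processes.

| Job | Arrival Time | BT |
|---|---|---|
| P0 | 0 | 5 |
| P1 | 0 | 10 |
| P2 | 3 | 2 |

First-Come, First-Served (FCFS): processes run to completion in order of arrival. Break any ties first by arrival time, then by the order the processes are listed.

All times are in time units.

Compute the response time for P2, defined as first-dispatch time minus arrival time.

12

Schedule: | P0 0-5 | P1 5-15 | P2 15-17 |
Completion: P0=5  P1=15  P2=17
Turnaround (C−A): P0=5  P1=15  P2=14
Response(P2) = first start − arrival = 15 − 3 = 12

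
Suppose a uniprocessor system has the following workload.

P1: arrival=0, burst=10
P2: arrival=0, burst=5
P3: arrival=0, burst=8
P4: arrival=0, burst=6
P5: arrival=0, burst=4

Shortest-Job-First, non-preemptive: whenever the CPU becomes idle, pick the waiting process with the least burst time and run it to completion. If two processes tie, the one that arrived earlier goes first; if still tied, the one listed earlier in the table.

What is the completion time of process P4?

15

Schedule: | P5 0-4 | P2 4-9 | P4 9-15 | P3 15-23 | P1 23-33 |
Completion: P1=33  P2=9  P3=23  P4=15  P5=4
Turnaround (C−A): P1=33  P2=9  P3=23  P4=15  P5=4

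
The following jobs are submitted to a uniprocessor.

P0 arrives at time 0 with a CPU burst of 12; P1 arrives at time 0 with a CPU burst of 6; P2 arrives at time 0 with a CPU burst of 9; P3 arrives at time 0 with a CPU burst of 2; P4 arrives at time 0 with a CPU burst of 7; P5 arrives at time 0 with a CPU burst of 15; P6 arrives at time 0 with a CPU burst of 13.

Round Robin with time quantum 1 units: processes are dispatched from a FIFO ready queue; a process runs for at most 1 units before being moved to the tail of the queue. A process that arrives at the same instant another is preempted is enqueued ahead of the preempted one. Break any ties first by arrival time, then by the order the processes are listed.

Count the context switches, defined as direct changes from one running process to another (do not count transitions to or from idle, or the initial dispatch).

62

Timeline: | P0 0-1 | P1 1-2 | P2 2-3 | P3 3-4 | P4 4-5 | P5 5-6 | P6 6-7 | P0 7-8 | P1 8-9 | P2 9-10 | P3 10-11 | P4 11-12 | P5 12-13 | P6 13-14 | P0 14-15 | P1 15-16 | P2 16-17 | P4 17-18 | P5 18-19 | P6 19-20 | P0 20-21 | P1 21-22 | P2 22-23 | P4 23-24 | P5 24-25 | P6 25-26 | P0 26-27 | P1 27-28 | P2 28-29 | P4 29-30 | P5 30-31 | P6 31-32 | P0 32-33 | P1 33-34 | P2 34-35 | P4 35-36 | P5 36-37 | P6 37-38 | P0 38-39 | P2 39-40 | P4 40-41 | P5 41-42 | P6 42-43 | P0 43-44 | P2 44-45 | P5 45-46 | P6 46-47 | P0 47-48 | P2 48-49 | P5 49-50 | P6 50-51 | P0 51-52 | P5 52-53 | P6 53-54 | P0 54-55 | P5 55-56 | P6 56-57 | P0 57-58 | P5 58-59 | P6 59-60 | P5 60-61 | P6 61-62 | P5 62-64 |
Completion: P0=58  P1=34  P2=49  P3=11  P4=41  P5=64  P6=62
Turnaround (C−A): P0=58  P1=34  P2=49  P3=11  P4=41  P5=64  P6=62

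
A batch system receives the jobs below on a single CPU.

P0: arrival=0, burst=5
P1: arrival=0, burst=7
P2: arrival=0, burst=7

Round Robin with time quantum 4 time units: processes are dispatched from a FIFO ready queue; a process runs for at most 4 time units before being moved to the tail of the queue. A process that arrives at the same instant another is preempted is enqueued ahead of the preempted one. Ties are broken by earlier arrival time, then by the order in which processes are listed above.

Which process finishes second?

Gantt: | P0 0-4 | P1 4-8 | P2 8-12 | P0 12-13 | P1 13-16 | P2 16-19 |
Completion: P0=13  P1=16  P2=19
Turnaround (C−A): P0=13  P1=16  P2=19
Finish order: P0 → P1 → P2

P1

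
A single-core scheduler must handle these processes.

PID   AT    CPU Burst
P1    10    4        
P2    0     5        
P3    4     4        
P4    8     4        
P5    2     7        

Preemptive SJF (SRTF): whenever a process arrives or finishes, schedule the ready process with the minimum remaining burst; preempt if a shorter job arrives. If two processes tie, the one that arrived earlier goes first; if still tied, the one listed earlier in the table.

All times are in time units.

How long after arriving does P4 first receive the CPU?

1

Gantt: | P2 0-5 | P3 5-9 | P4 9-13 | P1 13-17 | P5 17-24 |
Completion: P1=17  P2=5  P3=9  P4=13  P5=24
Turnaround (C−A): P1=7  P2=5  P3=5  P4=5  P5=22
Response(P4) = first start − arrival = 9 − 8 = 1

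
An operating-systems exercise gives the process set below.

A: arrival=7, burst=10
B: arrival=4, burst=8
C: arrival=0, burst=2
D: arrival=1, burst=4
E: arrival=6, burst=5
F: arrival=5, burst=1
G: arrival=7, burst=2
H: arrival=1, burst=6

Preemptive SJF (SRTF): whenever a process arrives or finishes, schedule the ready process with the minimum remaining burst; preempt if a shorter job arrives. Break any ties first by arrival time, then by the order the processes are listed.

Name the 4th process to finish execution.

G

Gantt: | C 0-2 | D 2-6 | F 6-7 | G 7-9 | E 9-14 | H 14-20 | B 20-28 | A 28-38 |
Completion: A=38  B=28  C=2  D=6  E=14  F=7  G=9  H=20
Turnaround (C−A): A=31  B=24  C=2  D=5  E=8  F=2  G=2  H=19
Finish order: C → D → F → G → E → H → B → A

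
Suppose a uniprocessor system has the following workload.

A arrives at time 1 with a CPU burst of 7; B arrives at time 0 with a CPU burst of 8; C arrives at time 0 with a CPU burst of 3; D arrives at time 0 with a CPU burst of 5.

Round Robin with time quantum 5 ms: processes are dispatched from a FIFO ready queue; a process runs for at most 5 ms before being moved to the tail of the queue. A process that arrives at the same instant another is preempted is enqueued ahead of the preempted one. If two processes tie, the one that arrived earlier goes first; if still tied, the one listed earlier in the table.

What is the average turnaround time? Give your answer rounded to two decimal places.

Schedule: | B 0-5 | C 5-8 | D 8-13 | A 13-18 | B 18-21 | A 21-23 |
Completion: A=23  B=21  C=8  D=13
Turnaround (C−A): A=22  B=21  C=8  D=13
Turnaround times: A=22, B=21, C=8, D=13
Average turnaround = (22+21+8+13) / 4 = 64/4 = 16.00

16.00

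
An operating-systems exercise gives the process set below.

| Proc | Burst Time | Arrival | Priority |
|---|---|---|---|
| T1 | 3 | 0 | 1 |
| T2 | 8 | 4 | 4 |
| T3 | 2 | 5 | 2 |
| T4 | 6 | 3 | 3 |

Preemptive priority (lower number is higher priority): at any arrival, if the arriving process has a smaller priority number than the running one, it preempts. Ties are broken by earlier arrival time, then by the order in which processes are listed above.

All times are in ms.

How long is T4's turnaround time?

8

Gantt: | T1 0-3 | T4 3-5 | T3 5-7 | T4 7-11 | T2 11-19 |
Completion: T1=3  T2=19  T3=7  T4=11
Turnaround (C−A): T1=3  T2=15  T3=2  T4=8
Turnaround(T4) = completion − arrival = 11 − 3 = 8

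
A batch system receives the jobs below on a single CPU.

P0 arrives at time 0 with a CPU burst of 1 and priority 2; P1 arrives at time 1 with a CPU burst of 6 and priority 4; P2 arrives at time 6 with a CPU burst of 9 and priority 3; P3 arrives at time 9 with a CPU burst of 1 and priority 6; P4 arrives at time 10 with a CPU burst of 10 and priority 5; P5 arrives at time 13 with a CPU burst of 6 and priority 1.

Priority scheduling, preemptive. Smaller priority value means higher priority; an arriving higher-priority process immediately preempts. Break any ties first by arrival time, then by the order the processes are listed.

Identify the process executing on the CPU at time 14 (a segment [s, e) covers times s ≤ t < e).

P5

Timeline: | P0 0-1 | P1 1-6 | P2 6-13 | P5 13-19 | P2 19-21 | P1 21-22 | P4 22-32 | P3 32-33 |
Completion: P0=1  P1=22  P2=21  P3=33  P4=32  P5=19
Turnaround (C−A): P0=1  P1=21  P2=15  P3=24  P4=22  P5=6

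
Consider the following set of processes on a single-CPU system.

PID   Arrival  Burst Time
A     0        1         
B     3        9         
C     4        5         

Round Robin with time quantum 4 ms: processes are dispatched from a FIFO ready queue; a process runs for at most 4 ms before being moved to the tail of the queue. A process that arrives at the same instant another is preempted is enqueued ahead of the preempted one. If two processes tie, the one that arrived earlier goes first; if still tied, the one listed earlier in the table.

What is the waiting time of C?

Timeline: | A 0-1 | idle 1-3 | B 3-7 | C 7-11 | B 11-15 | C 15-16 | B 16-17 |
Completion: A=1  B=17  C=16
Turnaround (C−A): A=1  B=14  C=12
Waiting(C) = turnaround − burst = 12 − 5 = 7

7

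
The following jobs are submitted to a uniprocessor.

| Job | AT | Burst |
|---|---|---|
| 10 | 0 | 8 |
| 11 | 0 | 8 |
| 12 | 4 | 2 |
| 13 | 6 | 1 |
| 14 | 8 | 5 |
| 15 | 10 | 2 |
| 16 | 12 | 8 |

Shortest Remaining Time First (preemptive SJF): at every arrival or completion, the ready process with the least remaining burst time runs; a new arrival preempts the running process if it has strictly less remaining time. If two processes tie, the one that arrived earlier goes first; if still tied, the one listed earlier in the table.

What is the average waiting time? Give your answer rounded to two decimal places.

5.86

Gantt: | 10 0-4 | 12 4-6 | 13 6-7 | 10 7-11 | 15 11-13 | 14 13-18 | 11 18-26 | 16 26-34 |
Completion: 10=11  11=26  12=6  13=7  14=18  15=13  16=34
Turnaround (C−A): 10=11  11=26  12=2  13=1  14=10  15=3  16=22
Waiting times: 10=3, 11=18, 12=0, 13=0, 14=5, 15=1, 16=14
Average waiting = (3+18+0+0+5+1+14) / 7 = 41/7 = 5.86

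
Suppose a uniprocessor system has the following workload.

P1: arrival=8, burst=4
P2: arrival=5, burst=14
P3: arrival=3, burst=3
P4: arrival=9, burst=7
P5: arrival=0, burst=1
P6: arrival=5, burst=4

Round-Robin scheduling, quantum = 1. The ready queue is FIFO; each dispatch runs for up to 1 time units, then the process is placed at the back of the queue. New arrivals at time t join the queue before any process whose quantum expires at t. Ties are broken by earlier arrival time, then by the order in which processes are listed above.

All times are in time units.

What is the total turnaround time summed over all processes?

Gantt: | P5 0-1 | idle 1-3 | P3 3-5 | P2 5-6 | P6 6-7 | P3 7-8 | P2 8-9 | P6 9-10 | P1 10-11 | P4 11-12 | P2 12-13 | P6 13-14 | P1 14-15 | P4 15-16 | P2 16-17 | P6 17-18 | P1 18-19 | P4 19-20 | P2 20-21 | P1 21-22 | P4 22-23 | P2 23-24 | P4 24-25 | P2 25-26 | P4 26-27 | P2 27-28 | P4 28-29 | P2 29-35 |
Completion: P1=22  P2=35  P3=8  P4=29  P5=1  P6=18
Turnaround (C−A): P1=14  P2=30  P3=5  P4=20  P5=1  P6=13
Turnaround = completion − arrival: P1=14, P2=30, P3=5, P4=20, P5=1, P6=13
Total turnaround = 14 + 30 + 5 + 20 + 1 + 13 = 83

83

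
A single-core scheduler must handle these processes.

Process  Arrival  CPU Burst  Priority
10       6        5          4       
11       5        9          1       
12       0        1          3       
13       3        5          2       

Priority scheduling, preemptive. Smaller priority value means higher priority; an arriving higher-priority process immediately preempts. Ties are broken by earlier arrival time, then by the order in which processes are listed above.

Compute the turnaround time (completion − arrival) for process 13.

14

Timeline: | 12 0-1 | idle 1-3 | 13 3-5 | 11 5-14 | 13 14-17 | 10 17-22 |
Completion: 10=22  11=14  12=1  13=17
Turnaround(13) = completion − arrival = 17 − 3 = 14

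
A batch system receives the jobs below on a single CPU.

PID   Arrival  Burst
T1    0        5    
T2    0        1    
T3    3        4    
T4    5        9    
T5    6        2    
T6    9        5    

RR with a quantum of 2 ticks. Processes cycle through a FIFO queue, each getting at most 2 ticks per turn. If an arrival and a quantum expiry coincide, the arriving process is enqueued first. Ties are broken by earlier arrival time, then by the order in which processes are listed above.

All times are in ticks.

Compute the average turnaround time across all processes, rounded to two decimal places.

10.83

Timeline: | T1 0-2 | T2 2-3 | T1 3-5 | T3 5-7 | T4 7-9 | T1 9-10 | T5 10-12 | T3 12-14 | T6 14-16 | T4 16-18 | T6 18-20 | T4 20-22 | T6 22-23 | T4 23-26 |
Completion: T1=10  T2=3  T3=14  T4=26  T5=12  T6=23
Turnaround (C−A): T1=10  T2=3  T3=11  T4=21  T5=6  T6=14
Turnaround times: T1=10, T2=3, T3=11, T4=21, T5=6, T6=14
Average turnaround = (10+3+11+21+6+14) / 6 = 65/6 = 10.83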